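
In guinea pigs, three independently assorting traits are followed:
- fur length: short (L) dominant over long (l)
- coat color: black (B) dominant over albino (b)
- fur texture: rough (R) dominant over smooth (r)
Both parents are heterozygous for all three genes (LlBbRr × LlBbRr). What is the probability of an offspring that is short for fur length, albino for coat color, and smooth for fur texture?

Trihybrid cross: LlBbRr × LlBbRr
Each trait segregates independently with a 3:1 phenotypic ratio, so each gene contributes 3/4 (dominant) or 1/4 (recessive).
Target: short (fur length), albino (coat color), smooth (fur texture)
Probability = product of independent per-trait probabilities
= 3/4 × 1/4 × 1/4 = 3/64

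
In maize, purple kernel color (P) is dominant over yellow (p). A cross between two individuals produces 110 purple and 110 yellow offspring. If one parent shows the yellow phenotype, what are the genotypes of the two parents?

Observed offspring: 110 purple, 110 yellow
The observed ratio simplifies to 1:1. One parent shows yellow, so its genotype must be pp. A 1:1 offspring split requires the other parent to be heterozygous (Pp).
Parent genotypes: pp × Pp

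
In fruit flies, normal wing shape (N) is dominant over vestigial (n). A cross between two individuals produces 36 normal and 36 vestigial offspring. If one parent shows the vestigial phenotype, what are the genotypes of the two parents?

Observed offspring: 36 normal, 36 vestigial
The observed ratio simplifies to 1:1. One parent shows vestigial, so its genotype must be nn. A 1:1 offspring split requires the other parent to be heterozygous (Nn).
Parent genotypes: nn × Nn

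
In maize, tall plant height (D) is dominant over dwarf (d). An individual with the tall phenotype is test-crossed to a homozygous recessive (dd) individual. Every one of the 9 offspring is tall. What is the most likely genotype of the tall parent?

Test cross: ? × dd
All offspring are tall.
If the unknown parent were heterozygous (Dd), about half of 9 offspring would be dwarf; none are. The unknown parent is most likely homozygous dominant (DD).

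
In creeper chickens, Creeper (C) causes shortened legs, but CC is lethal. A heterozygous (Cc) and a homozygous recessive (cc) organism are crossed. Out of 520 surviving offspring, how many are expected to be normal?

Cross: Cc × cc
Punnett square offspring (before lethality): 2 Cc, 2 cc
No CC offspring are produced in this cross.
normal: 2 out of 4 → fraction 1/2
Expected count = 1/2 × 520 = 260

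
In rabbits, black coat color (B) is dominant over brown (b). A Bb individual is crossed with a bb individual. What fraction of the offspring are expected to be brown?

Punnett square for Bb × bb:
Offspring genotypes: 2 Bb, 2 bb
black: 2, brown: 2
brown: 2 out of 4
Probability: 2/4 = 1/2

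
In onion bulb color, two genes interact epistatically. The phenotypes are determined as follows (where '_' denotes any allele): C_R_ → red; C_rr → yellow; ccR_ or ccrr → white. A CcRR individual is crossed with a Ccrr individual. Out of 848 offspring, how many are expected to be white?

Cross: CcRR × Ccrr — consider each gene separately:
C gene: Cc × Cc → 1 CC, 2 Cc, 1 cc → 3 C_ : 1 cc (out of 4)
R gene: RR × rr → 4 Rr → 4 R_ (out of 4)
Genotype classes (out of 4 × 4 = 16): C_R_ = 3×4 = 12; ccR_ = 1×4 = 4
Apply the phenotype rules: C_R_ (12) → red; ccR_ (4) → white
Phenotype counts (out of 16): 12 red, 4 white
white: 4 out of 16 → fraction 1/4
Expected count = 1/4 × 848 = 212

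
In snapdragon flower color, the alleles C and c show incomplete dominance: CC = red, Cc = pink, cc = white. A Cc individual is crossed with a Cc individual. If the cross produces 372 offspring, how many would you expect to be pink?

Punnett square for Cc × Cc:
Offspring genotypes: 1 CC, 2 Cc, 1 cc
Phenotype counts: 1 red, 2 pink, 1 white
pink: 2 out of 4 → fraction 1/2
Expected count = 1/2 × 372 = 186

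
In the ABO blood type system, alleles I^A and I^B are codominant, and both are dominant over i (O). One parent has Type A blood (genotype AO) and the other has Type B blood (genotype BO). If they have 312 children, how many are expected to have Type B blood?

Cross: AO × BO
Possible offspring genotypes: 1 AB, 1 AO, 1 BO, 1 OO
Blood type counts: 1 Type AB, 1 Type A, 1 Type B, 1 Type O
Probability of Type B: 1/4
Expected count = 1/4 × 312 = 78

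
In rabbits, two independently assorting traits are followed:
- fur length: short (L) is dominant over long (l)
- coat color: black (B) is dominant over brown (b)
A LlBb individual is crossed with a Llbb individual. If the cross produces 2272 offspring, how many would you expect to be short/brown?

Dihybrid cross LlBb × Llbb — consider each gene separately:
fur length: Ll × Ll → 1 LL, 2 Ll, 1 ll → 3 L_ : 1 ll (out of 4)
coat color: Bb × bb → 2 Bb, 2 bb → 2 B_ : 2 bb (out of 4)
Combine (counts out of 4 × 4 = 16): short/black (L_B_) = 3×2 = 6; short/brown (L_bb) = 3×2 = 6; long/black (llB_) = 1×2 = 2; long/brown (llbb) = 1×2 = 2
Phenotype counts (out of 16): 6 short/black, 6 short/brown, 2 long/black, 2 long/brown
short/brown: 6 out of 16 → fraction 3/8
Expected count = 3/8 × 2272 = 852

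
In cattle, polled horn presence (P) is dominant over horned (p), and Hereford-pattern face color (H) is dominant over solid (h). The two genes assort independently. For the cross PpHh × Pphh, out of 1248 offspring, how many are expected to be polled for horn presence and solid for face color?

Dihybrid cross PpHh × Pphh — consider each gene separately:
horn presence: Pp × Pp → 1 PP, 2 Pp, 1 pp → 3 P_ : 1 pp (out of 4)
face color: Hh × hh → 2 Hh, 2 hh → 2 H_ : 2 hh (out of 4)
Looking for: polled (P_) and solid (hh)
P(polled) = 3/4, P(solid) = 2/4
P(both) = 3/4 × 2/4 = 6/16 = 3/8
Expected count = 3/8 × 1248 = 468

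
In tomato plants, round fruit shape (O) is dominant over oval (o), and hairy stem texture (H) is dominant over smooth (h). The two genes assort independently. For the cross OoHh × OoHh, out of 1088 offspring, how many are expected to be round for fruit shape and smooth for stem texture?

Dihybrid cross OoHh × OoHh — consider each gene separately:
fruit shape: Oo × Oo → 1 OO, 2 Oo, 1 oo → 3 O_ : 1 oo (out of 4)
stem texture: Hh × Hh → 1 HH, 2 Hh, 1 hh → 3 H_ : 1 hh (out of 4)
Looking for: round (O_) and smooth (hh)
P(round) = 3/4, P(smooth) = 1/4
P(both) = 3/4 × 1/4 = 3/16
Expected count = 3/16 × 1088 = 204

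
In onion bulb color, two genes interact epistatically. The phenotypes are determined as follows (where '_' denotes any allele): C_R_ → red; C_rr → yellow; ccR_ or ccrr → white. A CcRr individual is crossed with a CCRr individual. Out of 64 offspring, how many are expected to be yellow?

Cross: CcRr × CCRr — consider each gene separately:
C gene: Cc × CC → 2 CC, 2 Cc → 4 C_ (out of 4)
R gene: Rr × Rr → 1 RR, 2 Rr, 1 rr → 3 R_ : 1 rr (out of 4)
Genotype classes (out of 4 × 4 = 16): C_R_ = 4×3 = 12; C_rr = 4×1 = 4
Apply the phenotype rules: C_R_ (12) → red; C_rr (4) → yellow
Phenotype counts (out of 16): 12 red, 4 yellow
yellow: 4 out of 16 → fraction 1/4
Expected count = 1/4 × 64 = 16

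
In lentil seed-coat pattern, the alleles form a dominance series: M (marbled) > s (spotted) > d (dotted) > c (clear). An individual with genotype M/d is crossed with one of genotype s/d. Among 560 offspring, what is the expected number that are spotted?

Cross: M/d × s/d
Allele dominance: M > s > d > c
Offspring genotypes: 1 M/s, 1 M/d, 1 s/d, 1 d/d
Phenotype counts: 2 marbled, 1 spotted, 1 dotted
spotted: 1 out of 4 → fraction 1/4
Expected count = 1/4 × 560 = 140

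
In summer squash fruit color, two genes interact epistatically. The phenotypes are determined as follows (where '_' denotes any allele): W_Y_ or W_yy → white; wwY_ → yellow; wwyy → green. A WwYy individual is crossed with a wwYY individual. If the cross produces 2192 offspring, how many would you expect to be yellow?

Cross: WwYy × wwYY — consider each gene separately:
W gene: Ww × ww → 2 Ww, 2 ww → 2 W_ : 2 ww (out of 4)
Y gene: Yy × YY → 2 YY, 2 Yy → 4 Y_ (out of 4)
Genotype classes (out of 4 × 4 = 16): W_Y_ = 2×4 = 8; wwY_ = 2×4 = 8
Apply the phenotype rules: W_Y_ (8) → white; wwY_ (8) → yellow
Phenotype counts (out of 16): 8 white, 8 yellow
yellow: 8 out of 16 → fraction 1/2
Expected count = 1/2 × 2192 = 1096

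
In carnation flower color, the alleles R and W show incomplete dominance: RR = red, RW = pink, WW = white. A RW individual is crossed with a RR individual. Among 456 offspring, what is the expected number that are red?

Punnett square for RW × RR:
Offspring genotypes: 2 RR, 2 RW
Phenotype counts: 2 red, 2 pink
red: 2 out of 4 → fraction 1/2
Expected count = 1/2 × 456 = 228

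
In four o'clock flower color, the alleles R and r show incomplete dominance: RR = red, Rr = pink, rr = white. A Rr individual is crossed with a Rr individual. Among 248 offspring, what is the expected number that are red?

Punnett square for Rr × Rr:
Offspring genotypes: 1 RR, 2 Rr, 1 rr
Phenotype counts: 1 red, 2 pink, 1 white
red: 1 out of 4 → fraction 1/4
Expected count = 1/4 × 248 = 62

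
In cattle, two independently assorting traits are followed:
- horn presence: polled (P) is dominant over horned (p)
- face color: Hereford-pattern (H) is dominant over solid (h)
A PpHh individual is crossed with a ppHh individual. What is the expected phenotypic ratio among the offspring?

Dihybrid cross PpHh × ppHh — consider each gene separately:
horn presence: Pp × pp → 2 Pp, 2 pp → 2 P_ : 2 pp (out of 4)
face color: Hh × Hh → 1 HH, 2 Hh, 1 hh → 3 H_ : 1 hh (out of 4)
Combine (counts out of 4 × 4 = 16): polled/Hereford-pattern (P_H_) = 2×3 = 6; polled/solid (P_hh) = 2×1 = 2; horned/Hereford-pattern (ppH_) = 2×3 = 6; horned/solid (pphh) = 2×1 = 2
Phenotype counts (out of 16): 6 polled/Hereford-pattern, 2 polled/solid, 6 horned/Hereford-pattern, 2 horned/solid
Ratio: 3 polled/Hereford-pattern : 1 polled/solid : 3 horned/Hereford-pattern : 1 horned/solid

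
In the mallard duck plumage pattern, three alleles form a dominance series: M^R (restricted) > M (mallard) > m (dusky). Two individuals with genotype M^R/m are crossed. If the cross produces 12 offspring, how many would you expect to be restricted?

Cross: M^R/m × M^R/m
Allele dominance: M^R > M > m
Offspring genotypes: 1 M^R/M^R, 2 M^R/m, 1 m/m
Phenotype counts: 3 restricted, 1 dusky
restricted: 3 out of 4 → fraction 3/4
Expected count = 3/4 × 12 = 9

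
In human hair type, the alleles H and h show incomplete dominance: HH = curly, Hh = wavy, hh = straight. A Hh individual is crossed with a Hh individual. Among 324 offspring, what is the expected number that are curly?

Punnett square for Hh × Hh:
Offspring genotypes: 1 HH, 2 Hh, 1 hh
Phenotype counts: 1 curly, 2 wavy, 1 straight
curly: 1 out of 4 → fraction 1/4
Expected count = 1/4 × 324 = 81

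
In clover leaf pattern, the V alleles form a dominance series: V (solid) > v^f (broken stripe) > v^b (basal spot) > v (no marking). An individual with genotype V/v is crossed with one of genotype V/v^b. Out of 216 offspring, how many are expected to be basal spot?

Cross: V/v × V/v^b
Allele dominance: V > v^f > v^b > v
Offspring genotypes: 1 V/V, 1 V/v^b, 1 V/v, 1 v^b/v
Phenotype counts: 3 solid, 1 basal spot
basal spot: 1 out of 4 → fraction 1/4
Expected count = 1/4 × 216 = 54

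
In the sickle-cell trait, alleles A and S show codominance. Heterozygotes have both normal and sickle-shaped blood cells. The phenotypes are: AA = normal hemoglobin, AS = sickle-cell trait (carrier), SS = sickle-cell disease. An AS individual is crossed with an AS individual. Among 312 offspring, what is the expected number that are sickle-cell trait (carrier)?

Punnett square for AS × AS:
Offspring genotypes: 1 AA, 2 AS, 1 SS
Phenotype counts: 1 normal hemoglobin, 2 sickle-cell trait (carrier), 1 sickle-cell disease
sickle-cell trait (carrier): 2 out of 4 → fraction 1/2
Expected count = 1/2 × 312 = 156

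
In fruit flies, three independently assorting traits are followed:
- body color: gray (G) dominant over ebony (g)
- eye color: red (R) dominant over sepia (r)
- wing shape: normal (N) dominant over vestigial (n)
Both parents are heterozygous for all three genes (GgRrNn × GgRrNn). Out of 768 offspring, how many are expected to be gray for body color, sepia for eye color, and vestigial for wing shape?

Trihybrid cross: GgRrNn × GgRrNn
Each trait segregates independently with a 3:1 phenotypic ratio, so each gene contributes 3/4 (dominant) or 1/4 (recessive).
Target: gray (body color), sepia (eye color), vestigial (wing shape)
Probability = product of independent per-trait probabilities
= 3/4 × 1/4 × 1/4 = 3/64
Expected count = 3/64 × 768 = 36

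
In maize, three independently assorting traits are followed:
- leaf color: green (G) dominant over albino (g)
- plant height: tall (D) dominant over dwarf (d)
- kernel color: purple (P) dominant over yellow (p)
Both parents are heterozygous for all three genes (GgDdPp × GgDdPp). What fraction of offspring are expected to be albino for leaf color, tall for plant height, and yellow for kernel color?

Trihybrid cross: GgDdPp × GgDdPp
Each trait segregates independently with a 3:1 phenotypic ratio, so each gene contributes 3/4 (dominant) or 1/4 (recessive).
Target: albino (leaf color), tall (plant height), yellow (kernel color)
Probability = product of independent per-trait probabilities
= 1/4 × 3/4 × 1/4 = 3/64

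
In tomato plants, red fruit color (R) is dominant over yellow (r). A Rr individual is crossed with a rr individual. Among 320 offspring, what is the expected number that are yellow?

Punnett square for Rr × rr:
Offspring genotypes: 2 Rr, 2 rr
red: 2, yellow: 2
yellow: 2 out of 4 → fraction 1/2
Expected count = 1/2 × 320 = 160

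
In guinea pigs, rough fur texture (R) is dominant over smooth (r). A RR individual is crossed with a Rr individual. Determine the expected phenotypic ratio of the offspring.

Punnett square for RR × Rr:
Offspring genotypes: 2 RR, 2 Rr
rough: 4, smooth: 0
Ratio: all rough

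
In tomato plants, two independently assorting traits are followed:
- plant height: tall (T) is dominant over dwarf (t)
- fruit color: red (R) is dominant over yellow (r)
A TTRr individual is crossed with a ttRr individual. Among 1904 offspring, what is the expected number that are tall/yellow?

Dihybrid cross TTRr × ttRr — consider each gene separately:
plant height: TT × tt → 4 Tt → 4 T_ (out of 4)
fruit color: Rr × Rr → 1 RR, 2 Rr, 1 rr → 3 R_ : 1 rr (out of 4)
Combine (counts out of 4 × 4 = 16): tall/red (T_R_) = 4×3 = 12; tall/yellow (T_rr) = 4×1 = 4
Phenotype counts (out of 16): 12 tall/red, 4 tall/yellow
tall/yellow: 4 out of 16 → fraction 1/4
Expected count = 1/4 × 1904 = 476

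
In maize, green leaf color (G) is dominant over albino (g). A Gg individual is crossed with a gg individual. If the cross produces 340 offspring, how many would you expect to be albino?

Punnett square for Gg × gg:
Offspring genotypes: 2 Gg, 2 gg
green: 2, albino: 2
albino: 2 out of 4 → fraction 1/2
Expected count = 1/2 × 340 = 170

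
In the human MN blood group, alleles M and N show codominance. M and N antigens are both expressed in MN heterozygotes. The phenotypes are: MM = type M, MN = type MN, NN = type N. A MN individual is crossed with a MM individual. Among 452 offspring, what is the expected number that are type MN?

Punnett square for MN × MM:
Offspring genotypes: 2 MM, 2 MN
Phenotype counts: 2 type M, 2 type MN
type MN: 2 out of 4 → fraction 1/2
Expected count = 1/2 × 452 = 226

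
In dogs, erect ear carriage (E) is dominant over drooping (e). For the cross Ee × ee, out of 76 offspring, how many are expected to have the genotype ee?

Punnett square for Ee × ee:
Offspring genotypes: 2 Ee, 2 ee
Total offspring: 4
Count with target: 2
Probability: 2/4 = 1/2
Expected count = 1/2 × 76 = 38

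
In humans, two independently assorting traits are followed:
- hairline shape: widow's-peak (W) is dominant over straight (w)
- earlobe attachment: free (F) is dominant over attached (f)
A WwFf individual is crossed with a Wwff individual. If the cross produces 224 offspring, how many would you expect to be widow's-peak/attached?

Dihybrid cross WwFf × Wwff — consider each gene separately:
hairline shape: Ww × Ww → 1 WW, 2 Ww, 1 ww → 3 W_ : 1 ww (out of 4)
earlobe attachment: Ff × ff → 2 Ff, 2 ff → 2 F_ : 2 ff (out of 4)
Combine (counts out of 4 × 4 = 16): widow's-peak/free (W_F_) = 3×2 = 6; widow's-peak/attached (W_ff) = 3×2 = 6; straight/free (wwF_) = 1×2 = 2; straight/attached (wwff) = 1×2 = 2
Phenotype counts (out of 16): 6 widow's-peak/free, 6 widow's-peak/attached, 2 straight/free, 2 straight/attached
widow's-peak/attached: 6 out of 16 → fraction 3/8
Expected count = 3/8 × 224 = 84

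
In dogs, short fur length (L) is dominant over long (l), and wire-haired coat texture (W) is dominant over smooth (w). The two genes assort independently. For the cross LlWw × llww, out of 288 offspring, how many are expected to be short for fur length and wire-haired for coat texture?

Dihybrid cross LlWw × llww — consider each gene separately:
fur length: Ll × ll → 2 Ll, 2 ll → 2 L_ : 2 ll (out of 4)
coat texture: Ww × ww → 2 Ww, 2 ww → 2 W_ : 2 ww (out of 4)
Looking for: short (L_) and wire-haired (W_)
P(short) = 2/4, P(wire-haired) = 2/4
P(both) = 2/4 × 2/4 = 4/16 = 1/4
Expected count = 1/4 × 288 = 72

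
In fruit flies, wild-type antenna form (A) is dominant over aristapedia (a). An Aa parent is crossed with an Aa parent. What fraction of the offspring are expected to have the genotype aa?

Punnett square for Aa × Aa:
Offspring genotypes: 1 AA, 2 Aa, 1 aa
Total offspring: 4
Count with target: 1
Probability: 1/4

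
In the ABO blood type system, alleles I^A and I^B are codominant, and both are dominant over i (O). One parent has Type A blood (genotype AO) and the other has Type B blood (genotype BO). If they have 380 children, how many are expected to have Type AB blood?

Cross: AO × BO
Possible offspring genotypes: 1 AB, 1 AO, 1 BO, 1 OO
Blood type counts: 1 Type AB, 1 Type A, 1 Type B, 1 Type O
Probability of Type AB: 1/4
Expected count = 1/4 × 380 = 95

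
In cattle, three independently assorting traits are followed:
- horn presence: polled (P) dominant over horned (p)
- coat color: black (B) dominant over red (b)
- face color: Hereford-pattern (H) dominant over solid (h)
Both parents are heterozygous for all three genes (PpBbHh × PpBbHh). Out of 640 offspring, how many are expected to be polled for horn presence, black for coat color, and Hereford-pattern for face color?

Trihybrid cross: PpBbHh × PpBbHh
Each trait segregates independently with a 3:1 phenotypic ratio, so each gene contributes 3/4 (dominant) or 1/4 (recessive).
Target: polled (horn presence), black (coat color), Hereford-pattern (face color)
Probability = product of independent per-trait probabilities
= 3/4 × 3/4 × 3/4 = 27/64
Expected count = 27/64 × 640 = 270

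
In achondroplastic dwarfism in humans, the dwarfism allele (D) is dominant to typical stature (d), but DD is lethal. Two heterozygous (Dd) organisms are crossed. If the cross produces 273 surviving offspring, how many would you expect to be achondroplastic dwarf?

Cross: Dd × Dd
Punnett square offspring (before lethality): 1 DD, 2 Dd, 1 dd
The DD genotype is lethal (embryos die); surviving offspring: 2 Dd, 1 dd
achondroplastic dwarf: 2 out of 3 → fraction 2/3
Expected count = 2/3 × 273 = 182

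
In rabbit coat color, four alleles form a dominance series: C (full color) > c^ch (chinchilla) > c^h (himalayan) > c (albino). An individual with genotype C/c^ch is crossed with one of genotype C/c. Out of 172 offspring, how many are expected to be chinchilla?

Cross: C/c^ch × C/c
Allele dominance: C > c^ch > c^h > c
Offspring genotypes: 1 C/C, 1 C/c, 1 C/c^ch, 1 c^ch/c
Phenotype counts: 3 full color, 1 chinchilla
chinchilla: 1 out of 4 → fraction 1/4
Expected count = 1/4 × 172 = 43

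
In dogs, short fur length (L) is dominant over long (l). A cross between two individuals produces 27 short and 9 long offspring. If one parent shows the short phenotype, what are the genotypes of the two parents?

Observed offspring: 27 short, 9 long
The observed ratio simplifies to 3:1. Long (ll) offspring appear, so each parent must contribute one l allele. The parent stated to show short carries L, so it is Ll. The other parent is then either Ll or ll: Ll × ll would give a 1:1 split, whereas Ll × Ll gives 3:1 — matching the data. So both parents are heterozygous (Ll × Ll).
Parent genotypes: Ll × Ll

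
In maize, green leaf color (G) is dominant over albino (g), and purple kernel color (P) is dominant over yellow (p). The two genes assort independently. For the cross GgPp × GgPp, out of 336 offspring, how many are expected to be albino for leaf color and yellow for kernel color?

Dihybrid cross GgPp × GgPp — consider each gene separately:
leaf color: Gg × Gg → 1 GG, 2 Gg, 1 gg → 3 G_ : 1 gg (out of 4)
kernel color: Pp × Pp → 1 PP, 2 Pp, 1 pp → 3 P_ : 1 pp (out of 4)
Looking for: albino (gg) and yellow (pp)
P(albino) = 1/4, P(yellow) = 1/4
P(both) = 1/4 × 1/4 = 1/16
Expected count = 1/16 × 336 = 21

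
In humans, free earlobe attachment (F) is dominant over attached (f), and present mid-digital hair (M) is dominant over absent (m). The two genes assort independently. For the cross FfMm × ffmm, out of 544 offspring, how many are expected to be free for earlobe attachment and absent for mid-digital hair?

Dihybrid cross FfMm × ffmm — consider each gene separately:
earlobe attachment: Ff × ff → 2 Ff, 2 ff → 2 F_ : 2 ff (out of 4)
mid-digital hair: Mm × mm → 2 Mm, 2 mm → 2 M_ : 2 mm (out of 4)
Looking for: free (F_) and absent (mm)
P(free) = 2/4, P(absent) = 2/4
P(both) = 2/4 × 2/4 = 4/16 = 1/4
Expected count = 1/4 × 544 = 136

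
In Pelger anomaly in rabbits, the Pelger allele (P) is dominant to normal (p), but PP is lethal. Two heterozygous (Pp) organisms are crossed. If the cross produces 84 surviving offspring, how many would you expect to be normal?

Cross: Pp × Pp
Punnett square offspring (before lethality): 1 PP, 2 Pp, 1 pp
The PP genotype is lethal (embryos die); surviving offspring: 2 Pp, 1 pp
normal: 1 out of 3 → fraction 1/3
Expected count = 1/3 × 84 = 28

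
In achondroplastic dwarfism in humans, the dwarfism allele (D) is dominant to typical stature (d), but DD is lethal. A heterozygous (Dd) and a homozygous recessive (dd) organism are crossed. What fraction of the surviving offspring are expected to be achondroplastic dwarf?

Cross: Dd × dd
Punnett square offspring (before lethality): 2 Dd, 2 dd
No DD offspring are produced in this cross.
achondroplastic dwarf: 2 out of 4
Probability: 2/4 = 1/2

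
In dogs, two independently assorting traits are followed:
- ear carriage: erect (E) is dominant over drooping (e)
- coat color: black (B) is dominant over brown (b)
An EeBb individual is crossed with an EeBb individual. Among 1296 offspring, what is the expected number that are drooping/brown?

Dihybrid cross EeBb × EeBb — consider each gene separately:
ear carriage: Ee × Ee → 1 EE, 2 Ee, 1 ee → 3 E_ : 1 ee (out of 4)
coat color: Bb × Bb → 1 BB, 2 Bb, 1 bb → 3 B_ : 1 bb (out of 4)
Combine (counts out of 4 × 4 = 16): erect/black (E_B_) = 3×3 = 9; erect/brown (E_bb) = 3×1 = 3; drooping/black (eeB_) = 1×3 = 3; drooping/brown (eebb) = 1×1 = 1
Phenotype counts (out of 16): 9 erect/black, 3 erect/brown, 3 drooping/black, 1 drooping/brown
drooping/brown: 1 out of 16 → fraction 1/16
Expected count = 1/16 × 1296 = 81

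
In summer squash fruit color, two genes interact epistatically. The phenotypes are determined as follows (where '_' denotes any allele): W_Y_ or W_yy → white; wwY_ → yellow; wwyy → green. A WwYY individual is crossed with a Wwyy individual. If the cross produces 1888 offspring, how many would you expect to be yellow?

Cross: WwYY × Wwyy — consider each gene separately:
W gene: Ww × Ww → 1 WW, 2 Ww, 1 ww → 3 W_ : 1 ww (out of 4)
Y gene: YY × yy → 4 Yy → 4 Y_ (out of 4)
Genotype classes (out of 4 × 4 = 16): W_Y_ = 3×4 = 12; wwY_ = 1×4 = 4
Apply the phenotype rules: W_Y_ (12) → white; wwY_ (4) → yellow
Phenotype counts (out of 16): 12 white, 4 yellow
yellow: 4 out of 16 → fraction 1/4
Expected count = 1/4 × 1888 = 472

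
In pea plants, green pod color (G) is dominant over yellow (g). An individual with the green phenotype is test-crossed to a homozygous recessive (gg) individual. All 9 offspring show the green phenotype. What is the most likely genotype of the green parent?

Test cross: ? × gg
All offspring are green.
If the unknown parent were heterozygous (Gg), about half of 9 offspring would be yellow; none are. The unknown parent is most likely homozygous dominant (GG).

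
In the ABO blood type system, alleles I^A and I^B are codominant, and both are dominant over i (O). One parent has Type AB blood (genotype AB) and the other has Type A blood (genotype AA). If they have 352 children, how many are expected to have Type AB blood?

Cross: AB × AA
Possible offspring genotypes: 2 AA, 2 AB
Blood type counts: 2 Type A, 2 Type AB
Probability of Type AB: 2/4 = 1/2
Expected count = 1/2 × 352 = 176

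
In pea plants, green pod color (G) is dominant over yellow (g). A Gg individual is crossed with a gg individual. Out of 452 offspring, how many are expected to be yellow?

Punnett square for Gg × gg:
Offspring genotypes: 2 Gg, 2 gg
green: 2, yellow: 2
yellow: 2 out of 4 → fraction 1/2
Expected count = 1/2 × 452 = 226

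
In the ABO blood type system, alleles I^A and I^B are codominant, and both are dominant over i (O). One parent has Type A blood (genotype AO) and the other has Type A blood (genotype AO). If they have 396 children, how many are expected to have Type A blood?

Cross: AO × AO
Possible offspring genotypes: 1 AA, 2 AO, 1 OO
Blood type counts: 3 Type A, 1 Type O
Probability of Type A: 3/4
Expected count = 3/4 × 396 = 297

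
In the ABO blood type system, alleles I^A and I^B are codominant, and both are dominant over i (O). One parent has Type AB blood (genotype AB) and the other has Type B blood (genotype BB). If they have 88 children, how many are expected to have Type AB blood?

Cross: AB × BB
Possible offspring genotypes: 2 AB, 2 BB
Blood type counts: 2 Type AB, 2 Type B
Probability of Type AB: 2/4 = 1/2
Expected count = 1/2 × 88 = 44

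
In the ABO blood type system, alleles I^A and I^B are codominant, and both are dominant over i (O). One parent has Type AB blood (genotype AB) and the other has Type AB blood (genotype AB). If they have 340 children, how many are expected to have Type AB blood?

Cross: AB × AB
Possible offspring genotypes: 1 AA, 2 AB, 1 BB
Blood type counts: 1 Type A, 2 Type AB, 1 Type B
Probability of Type AB: 2/4 = 1/2
Expected count = 1/2 × 340 = 170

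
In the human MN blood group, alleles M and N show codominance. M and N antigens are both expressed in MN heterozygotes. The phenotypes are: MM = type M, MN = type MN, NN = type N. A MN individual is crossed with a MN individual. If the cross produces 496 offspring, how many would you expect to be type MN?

Punnett square for MN × MN:
Offspring genotypes: 1 MM, 2 MN, 1 NN
Phenotype counts: 1 type M, 2 type MN, 1 type N
type MN: 2 out of 4 → fraction 1/2
Expected count = 1/2 × 496 = 248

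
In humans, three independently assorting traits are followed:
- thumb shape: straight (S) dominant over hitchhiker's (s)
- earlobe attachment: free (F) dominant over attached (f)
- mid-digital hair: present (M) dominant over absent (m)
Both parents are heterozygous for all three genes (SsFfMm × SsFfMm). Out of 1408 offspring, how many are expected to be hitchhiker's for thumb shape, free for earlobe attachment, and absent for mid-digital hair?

Trihybrid cross: SsFfMm × SsFfMm
Each trait segregates independently with a 3:1 phenotypic ratio, so each gene contributes 3/4 (dominant) or 1/4 (recessive).
Target: hitchhiker's (thumb shape), free (earlobe attachment), absent (mid-digital hair)
Probability = product of independent per-trait probabilities
= 1/4 × 3/4 × 1/4 = 3/64
Expected count = 3/64 × 1408 = 66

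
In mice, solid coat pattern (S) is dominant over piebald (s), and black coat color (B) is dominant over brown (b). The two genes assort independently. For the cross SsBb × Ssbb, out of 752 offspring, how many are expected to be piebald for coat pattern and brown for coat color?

Dihybrid cross SsBb × Ssbb — consider each gene separately:
coat pattern: Ss × Ss → 1 SS, 2 Ss, 1 ss → 3 S_ : 1 ss (out of 4)
coat color: Bb × bb → 2 Bb, 2 bb → 2 B_ : 2 bb (out of 4)
Looking for: piebald (ss) and brown (bb)
P(piebald) = 1/4, P(brown) = 2/4
P(both) = 1/4 × 2/4 = 2/16 = 1/8
Expected count = 1/8 × 752 = 94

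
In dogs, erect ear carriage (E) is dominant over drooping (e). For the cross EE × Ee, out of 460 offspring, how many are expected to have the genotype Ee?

Punnett square for EE × Ee:
Offspring genotypes: 2 EE, 2 Ee
Total offspring: 4
Count with target: 2
Probability: 2/4 = 1/2
Expected count = 1/2 × 460 = 230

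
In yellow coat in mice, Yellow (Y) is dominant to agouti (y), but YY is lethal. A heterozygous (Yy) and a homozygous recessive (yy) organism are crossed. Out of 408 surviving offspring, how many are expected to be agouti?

Cross: Yy × yy
Punnett square offspring (before lethality): 2 Yy, 2 yy
No YY offspring are produced in this cross.
agouti: 2 out of 4 → fraction 1/2
Expected count = 1/2 × 408 = 204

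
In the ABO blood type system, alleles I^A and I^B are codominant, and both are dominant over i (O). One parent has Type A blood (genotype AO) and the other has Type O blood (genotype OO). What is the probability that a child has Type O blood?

Cross: AO × OO
Possible offspring genotypes: 2 AO, 2 OO
Blood type counts: 2 Type A, 2 Type O
Probability of Type O: 2/4 = 1/2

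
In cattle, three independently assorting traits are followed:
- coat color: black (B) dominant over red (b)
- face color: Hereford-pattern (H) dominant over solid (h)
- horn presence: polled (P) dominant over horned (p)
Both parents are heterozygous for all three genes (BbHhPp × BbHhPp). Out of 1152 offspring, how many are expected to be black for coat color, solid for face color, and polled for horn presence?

Trihybrid cross: BbHhPp × BbHhPp
Each trait segregates independently with a 3:1 phenotypic ratio, so each gene contributes 3/4 (dominant) or 1/4 (recessive).
Target: black (coat color), solid (face color), polled (horn presence)
Probability = product of independent per-trait probabilities
= 3/4 × 1/4 × 3/4 = 9/64
Expected count = 9/64 × 1152 = 162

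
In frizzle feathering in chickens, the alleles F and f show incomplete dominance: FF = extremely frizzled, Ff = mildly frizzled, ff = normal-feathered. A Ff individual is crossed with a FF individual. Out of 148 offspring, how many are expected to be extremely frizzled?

Punnett square for Ff × FF:
Offspring genotypes: 2 FF, 2 Ff
Phenotype counts: 2 extremely frizzled, 2 mildly frizzled
extremely frizzled: 2 out of 4 → fraction 1/2
Expected count = 1/2 × 148 = 74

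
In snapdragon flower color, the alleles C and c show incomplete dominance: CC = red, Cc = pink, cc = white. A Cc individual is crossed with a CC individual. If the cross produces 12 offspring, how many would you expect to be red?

Punnett square for Cc × CC:
Offspring genotypes: 2 CC, 2 Cc
Phenotype counts: 2 red, 2 pink
red: 2 out of 4 → fraction 1/2
Expected count = 1/2 × 12 = 6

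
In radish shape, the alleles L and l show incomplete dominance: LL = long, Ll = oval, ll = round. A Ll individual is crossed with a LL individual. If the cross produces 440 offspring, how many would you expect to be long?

Punnett square for Ll × LL:
Offspring genotypes: 2 LL, 2 Ll
Phenotype counts: 2 long, 2 oval
long: 2 out of 4 → fraction 1/2
Expected count = 1/2 × 440 = 220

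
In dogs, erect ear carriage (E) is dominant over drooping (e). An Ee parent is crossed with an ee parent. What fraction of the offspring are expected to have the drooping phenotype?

Punnett square for Ee × ee:
Offspring genotypes: 2 Ee, 2 ee
Total offspring: 4
Count with target: 2
Probability: 2/4 = 1/2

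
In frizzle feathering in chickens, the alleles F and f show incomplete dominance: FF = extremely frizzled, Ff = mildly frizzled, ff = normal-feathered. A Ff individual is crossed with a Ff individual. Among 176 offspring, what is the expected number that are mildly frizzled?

Punnett square for Ff × Ff:
Offspring genotypes: 1 FF, 2 Ff, 1 ff
Phenotype counts: 1 extremely frizzled, 2 mildly frizzled, 1 normal-feathered
mildly frizzled: 2 out of 4 → fraction 1/2
Expected count = 1/2 × 176 = 88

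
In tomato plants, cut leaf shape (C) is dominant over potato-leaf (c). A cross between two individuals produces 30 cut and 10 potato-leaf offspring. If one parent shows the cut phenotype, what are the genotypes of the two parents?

Observed offspring: 30 cut, 10 potato-leaf
The observed ratio simplifies to 3:1. Potato-leaf (cc) offspring appear, so each parent must contribute one c allele. The parent stated to show cut carries C, so it is Cc. The other parent is then either Cc or cc: Cc × cc would give a 1:1 split, whereas Cc × Cc gives 3:1 — matching the data. So both parents are heterozygous (Cc × Cc).
Parent genotypes: Cc × Cc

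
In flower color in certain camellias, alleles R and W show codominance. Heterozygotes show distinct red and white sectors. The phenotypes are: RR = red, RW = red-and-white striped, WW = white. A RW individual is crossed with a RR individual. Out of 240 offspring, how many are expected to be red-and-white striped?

Punnett square for RW × RR:
Offspring genotypes: 2 RR, 2 RW
Phenotype counts: 2 red, 2 red-and-white striped
red-and-white striped: 2 out of 4 → fraction 1/2
Expected count = 1/2 × 240 = 120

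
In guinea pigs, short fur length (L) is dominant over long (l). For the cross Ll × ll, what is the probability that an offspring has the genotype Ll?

Punnett square for Ll × ll:
Offspring genotypes: 2 Ll, 2 ll
Total offspring: 4
Count with target: 2
Probability: 2/4 = 1/2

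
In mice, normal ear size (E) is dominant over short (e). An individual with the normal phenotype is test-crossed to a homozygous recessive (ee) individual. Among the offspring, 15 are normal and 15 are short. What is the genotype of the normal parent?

Test cross: ? × ee
Offspring: 15 normal, 15 short — approximately 1:1.
A 1:1 ratio in a test cross indicates the unknown parent is heterozygous (Ee).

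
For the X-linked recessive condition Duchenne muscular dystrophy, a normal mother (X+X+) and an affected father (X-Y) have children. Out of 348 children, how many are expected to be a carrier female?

Cross: X+X+ × X-Y
Offspring: 2 X+X-, 2 X+Y
Probability of a carrier female: 2/4 = 1/2
Expected count = 1/2 × 348 = 174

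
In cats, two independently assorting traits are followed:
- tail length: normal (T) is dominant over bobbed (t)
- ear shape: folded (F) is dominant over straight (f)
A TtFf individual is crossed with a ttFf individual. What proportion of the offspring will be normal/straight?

Dihybrid cross TtFf × ttFf — consider each gene separately:
tail length: Tt × tt → 2 Tt, 2 tt → 2 T_ : 2 tt (out of 4)
ear shape: Ff × Ff → 1 FF, 2 Ff, 1 ff → 3 F_ : 1 ff (out of 4)
Combine (counts out of 4 × 4 = 16): normal/folded (T_F_) = 2×3 = 6; normal/straight (T_ff) = 2×1 = 2; bobbed/folded (ttF_) = 2×3 = 6; bobbed/straight (ttff) = 2×1 = 2
Phenotype counts (out of 16): 6 normal/folded, 2 normal/straight, 6 bobbed/folded, 2 bobbed/straight
normal/straight: 2 out of 16
Probability: 2/16 = 1/8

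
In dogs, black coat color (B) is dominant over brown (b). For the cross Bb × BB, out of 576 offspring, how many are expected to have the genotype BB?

Punnett square for Bb × BB:
Offspring genotypes: 2 BB, 2 Bb
Total offspring: 4
Count with target: 2
Probability: 2/4 = 1/2
Expected count = 1/2 × 576 = 288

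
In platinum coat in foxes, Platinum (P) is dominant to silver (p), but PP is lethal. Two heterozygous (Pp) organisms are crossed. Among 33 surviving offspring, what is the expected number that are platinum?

Cross: Pp × Pp
Punnett square offspring (before lethality): 1 PP, 2 Pp, 1 pp
The PP genotype is lethal (embryos die); surviving offspring: 2 Pp, 1 pp
platinum: 2 out of 3 → fraction 2/3
Expected count = 2/3 × 33 = 22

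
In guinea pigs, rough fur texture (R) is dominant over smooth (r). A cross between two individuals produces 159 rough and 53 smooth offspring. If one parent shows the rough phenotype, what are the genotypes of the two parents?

Observed offspring: 159 rough, 53 smooth
The observed ratio simplifies to 3:1. Smooth (rr) offspring appear, so each parent must contribute one r allele. The parent stated to show rough carries R, so it is Rr. The other parent is then either Rr or rr: Rr × rr would give a 1:1 split, whereas Rr × Rr gives 3:1 — matching the data. So both parents are heterozygous (Rr × Rr).
Parent genotypes: Rr × Rr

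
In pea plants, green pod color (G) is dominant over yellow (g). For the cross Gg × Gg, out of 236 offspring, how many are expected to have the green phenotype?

Punnett square for Gg × Gg:
Offspring genotypes: 1 GG, 2 Gg, 1 gg
Total offspring: 4
Count with target: 3
Probability: 3/4
Expected count = 3/4 × 236 = 177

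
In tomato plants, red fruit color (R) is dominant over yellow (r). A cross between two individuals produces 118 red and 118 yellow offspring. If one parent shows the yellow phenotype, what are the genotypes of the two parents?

Observed offspring: 118 red, 118 yellow
The observed ratio simplifies to 1:1. One parent shows yellow, so its genotype must be rr. A 1:1 offspring split requires the other parent to be heterozygous (Rr).
Parent genotypes: rr × Rr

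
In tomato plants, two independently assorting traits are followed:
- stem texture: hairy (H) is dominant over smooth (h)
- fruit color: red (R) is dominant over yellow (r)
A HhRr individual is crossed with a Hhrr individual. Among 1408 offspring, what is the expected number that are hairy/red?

Dihybrid cross HhRr × Hhrr — consider each gene separately:
stem texture: Hh × Hh → 1 HH, 2 Hh, 1 hh → 3 H_ : 1 hh (out of 4)
fruit color: Rr × rr → 2 Rr, 2 rr → 2 R_ : 2 rr (out of 4)
Combine (counts out of 4 × 4 = 16): hairy/red (H_R_) = 3×2 = 6; hairy/yellow (H_rr) = 3×2 = 6; smooth/red (hhR_) = 1×2 = 2; smooth/yellow (hhrr) = 1×2 = 2
Phenotype counts (out of 16): 6 hairy/red, 6 hairy/yellow, 2 smooth/red, 2 smooth/yellow
hairy/red: 6 out of 16 → fraction 3/8
Expected count = 3/8 × 1408 = 528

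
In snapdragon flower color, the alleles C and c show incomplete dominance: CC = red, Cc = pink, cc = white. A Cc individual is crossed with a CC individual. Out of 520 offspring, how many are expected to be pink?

Punnett square for Cc × CC:
Offspring genotypes: 2 CC, 2 Cc
Phenotype counts: 2 red, 2 pink
pink: 2 out of 4 → fraction 1/2
Expected count = 1/2 × 520 = 260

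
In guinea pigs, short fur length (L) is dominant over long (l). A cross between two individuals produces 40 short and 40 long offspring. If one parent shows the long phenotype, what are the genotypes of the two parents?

Observed offspring: 40 short, 40 long
The observed ratio simplifies to 1:1. One parent shows long, so its genotype must be ll. A 1:1 offspring split requires the other parent to be heterozygous (Ll).
Parent genotypes: ll × Ll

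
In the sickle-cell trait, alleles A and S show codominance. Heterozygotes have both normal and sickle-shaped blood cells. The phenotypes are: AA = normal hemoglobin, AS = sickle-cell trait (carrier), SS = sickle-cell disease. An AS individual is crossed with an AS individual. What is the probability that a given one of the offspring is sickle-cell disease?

Punnett square for AS × AS:
Offspring genotypes: 1 AA, 2 AS, 1 SS
Phenotype counts: 1 normal hemoglobin, 2 sickle-cell trait (carrier), 1 sickle-cell disease
sickle-cell disease: 1 out of 4
Probability: 1/4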